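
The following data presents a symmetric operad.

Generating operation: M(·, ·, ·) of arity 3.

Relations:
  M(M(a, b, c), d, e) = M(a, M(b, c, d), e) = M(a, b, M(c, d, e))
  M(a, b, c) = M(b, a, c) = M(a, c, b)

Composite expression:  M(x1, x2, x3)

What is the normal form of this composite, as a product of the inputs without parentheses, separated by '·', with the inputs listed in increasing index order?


x1 · x2 · x3

Both nesting and order wash out for M; what remains is which x's occur.
M(x1, x2, x3) spells out as x1 · x2 · x3
commutativity sorts the factors: x1 · x2 · x3


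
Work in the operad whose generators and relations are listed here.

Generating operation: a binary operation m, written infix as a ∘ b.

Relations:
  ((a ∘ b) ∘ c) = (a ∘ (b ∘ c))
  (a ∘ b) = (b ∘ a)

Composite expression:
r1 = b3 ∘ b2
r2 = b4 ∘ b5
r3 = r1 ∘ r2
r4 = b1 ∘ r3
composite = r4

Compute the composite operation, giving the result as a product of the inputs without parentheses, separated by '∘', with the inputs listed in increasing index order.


Reordering under m is free, so list the b-inputs canonically.
(b3 ∘ b2) reduces to b3 ∘ b2
(b4 ∘ b5) reduces to b4 ∘ b5
((b3 ∘ b2) ∘ (b4 ∘ b5)) reduces to b3 ∘ b2 ∘ b4 ∘ b5
(b1 ∘ ((b3 ∘ b2) ∘ (b4 ∘ b5))) reduces to b1 ∘ b3 ∘ b2 ∘ b4 ∘ b5
the factors in increasing index order: b1 ∘ b2 ∘ b3 ∘ b4 ∘ b5

b1 ∘ b2 ∘ b3 ∘ b4 ∘ b5


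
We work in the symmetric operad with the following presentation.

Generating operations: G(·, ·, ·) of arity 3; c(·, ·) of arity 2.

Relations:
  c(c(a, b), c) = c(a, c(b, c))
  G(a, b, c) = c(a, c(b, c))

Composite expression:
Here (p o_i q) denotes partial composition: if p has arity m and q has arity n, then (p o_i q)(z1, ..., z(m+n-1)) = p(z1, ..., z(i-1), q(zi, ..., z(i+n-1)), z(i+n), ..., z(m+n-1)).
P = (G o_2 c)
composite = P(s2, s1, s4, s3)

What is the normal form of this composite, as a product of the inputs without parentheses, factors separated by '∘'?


All parenthesizations of G agree; list the s-inputs left to right.
c(s1, s4) reduces to s1 ∘ s4
G(s2, c(s1, s4), s3) reduces to s2 ∘ s1 ∘ s4 ∘ s3

s2 ∘ s1 ∘ s4 ∘ s3


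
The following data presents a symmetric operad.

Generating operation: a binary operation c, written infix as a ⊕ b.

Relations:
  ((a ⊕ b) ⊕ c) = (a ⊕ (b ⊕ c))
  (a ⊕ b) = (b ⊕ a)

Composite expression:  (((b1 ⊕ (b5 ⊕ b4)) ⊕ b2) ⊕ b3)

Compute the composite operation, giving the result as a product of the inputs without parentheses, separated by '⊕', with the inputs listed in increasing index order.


b1 ⊕ b2 ⊕ b3 ⊕ b4 ⊕ b5


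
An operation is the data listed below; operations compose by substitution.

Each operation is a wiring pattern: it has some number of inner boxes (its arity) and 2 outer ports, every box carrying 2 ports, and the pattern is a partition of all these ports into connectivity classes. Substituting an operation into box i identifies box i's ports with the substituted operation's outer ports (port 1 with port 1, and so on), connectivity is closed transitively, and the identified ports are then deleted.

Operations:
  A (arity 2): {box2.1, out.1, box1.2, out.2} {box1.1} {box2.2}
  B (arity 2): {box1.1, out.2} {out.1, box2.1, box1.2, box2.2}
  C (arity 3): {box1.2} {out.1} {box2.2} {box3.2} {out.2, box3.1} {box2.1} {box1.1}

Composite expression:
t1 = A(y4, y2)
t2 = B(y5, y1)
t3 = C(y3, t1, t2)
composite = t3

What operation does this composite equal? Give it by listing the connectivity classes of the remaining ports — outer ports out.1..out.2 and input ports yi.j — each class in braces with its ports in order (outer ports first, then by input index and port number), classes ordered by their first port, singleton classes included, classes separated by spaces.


Connectivity passes through glued C-boundaries; trace each wire chain.
composing A on (y4, y2), with out.j its own outer ports: {out.1, out.2, y2.1, y4.2} {y2.2} {y4.1}
composing B on (y5, y1), with out.j its own outer ports: {out.1, y1.1, y1.2, y5.2} {out.2, y5.1}
composing C on (y3, y4, y2, y5, y1), with out.j its own outer ports: {out.1} {out.2, y1.1, y1.2, y5.2} {y2.1, y4.2} {y2.2} {y3.1} {y3.2} {y4.1} {y5.1}

{out.1} {out.2, y1.1, y1.2, y5.2} {y2.1, y4.2} {y2.2} {y3.1} {y3.2} {y4.1} {y5.1}


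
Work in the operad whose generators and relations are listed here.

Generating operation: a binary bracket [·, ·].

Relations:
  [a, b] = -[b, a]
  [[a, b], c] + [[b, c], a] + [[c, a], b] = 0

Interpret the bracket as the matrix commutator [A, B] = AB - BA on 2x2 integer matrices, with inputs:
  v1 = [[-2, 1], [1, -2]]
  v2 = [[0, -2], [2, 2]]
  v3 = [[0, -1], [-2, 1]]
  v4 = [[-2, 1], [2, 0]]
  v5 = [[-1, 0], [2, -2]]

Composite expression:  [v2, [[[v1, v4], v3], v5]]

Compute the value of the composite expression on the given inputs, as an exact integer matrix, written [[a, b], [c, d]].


[[-60, 0], [60, 60]]

[v1, v4] = [[1, 2], [-2, -1]]
[[v1, v4], v3] = [[-6, 0], [6, 6]]
[[[v1, v4], v3], v5] = [[0, 0], [30, 0]]
[v2, [[[v1, v4], v3], v5]] = [[-60, 0], [60, 60]]


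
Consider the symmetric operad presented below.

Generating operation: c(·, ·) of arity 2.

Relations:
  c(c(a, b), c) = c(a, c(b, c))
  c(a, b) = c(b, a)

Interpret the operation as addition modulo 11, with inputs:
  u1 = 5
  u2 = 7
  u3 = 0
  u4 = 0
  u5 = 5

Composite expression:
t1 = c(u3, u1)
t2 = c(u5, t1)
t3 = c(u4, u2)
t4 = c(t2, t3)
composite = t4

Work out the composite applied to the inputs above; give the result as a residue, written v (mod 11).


c(u3, u1) = 5
c(u5, c(u3, u1)) = 10
c(u4, u2) = 7
c(c(u5, c(u3, u1)), c(u4, u2)) = 6

6 (mod 11)


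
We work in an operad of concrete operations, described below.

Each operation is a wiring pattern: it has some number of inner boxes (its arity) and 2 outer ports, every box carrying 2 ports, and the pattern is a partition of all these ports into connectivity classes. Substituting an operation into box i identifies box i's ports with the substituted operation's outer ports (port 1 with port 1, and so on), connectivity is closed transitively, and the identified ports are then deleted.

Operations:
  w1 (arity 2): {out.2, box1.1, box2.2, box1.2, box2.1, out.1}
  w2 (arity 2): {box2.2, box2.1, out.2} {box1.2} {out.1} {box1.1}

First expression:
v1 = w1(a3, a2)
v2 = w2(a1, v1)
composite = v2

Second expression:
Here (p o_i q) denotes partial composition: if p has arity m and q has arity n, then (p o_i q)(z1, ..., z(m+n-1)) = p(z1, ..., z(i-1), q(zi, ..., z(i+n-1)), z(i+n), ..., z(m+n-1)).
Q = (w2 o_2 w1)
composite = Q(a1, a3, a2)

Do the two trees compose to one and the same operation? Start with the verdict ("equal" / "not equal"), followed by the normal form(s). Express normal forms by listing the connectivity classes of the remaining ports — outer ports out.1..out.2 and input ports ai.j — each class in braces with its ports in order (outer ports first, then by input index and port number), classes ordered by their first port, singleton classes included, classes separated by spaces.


equal; the common form is {out.1} {out.2, a2.1, a2.2, a3.1, a3.2} {a1.1} {a1.2}

Reducing the first expression gives {out.1} {out.2, a2.1, a2.2, a3.1, a3.2} {a1.1} {a1.2}
Reducing the second expression gives {out.1} {out.2, a2.1, a2.2, a3.1, a3.2} {a1.1} {a1.2}
The normal forms match — equal.


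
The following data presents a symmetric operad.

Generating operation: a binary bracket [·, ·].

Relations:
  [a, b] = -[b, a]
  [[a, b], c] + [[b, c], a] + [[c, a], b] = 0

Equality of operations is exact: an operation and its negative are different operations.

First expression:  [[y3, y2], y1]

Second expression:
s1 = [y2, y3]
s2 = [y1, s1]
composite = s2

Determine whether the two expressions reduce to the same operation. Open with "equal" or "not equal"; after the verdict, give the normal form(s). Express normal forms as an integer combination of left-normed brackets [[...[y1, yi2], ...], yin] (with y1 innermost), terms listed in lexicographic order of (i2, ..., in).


The first expression, normalized: [[y1, y2], y3] - [[y1, y3], y2]
The second expression, normalized: [[y1, y2], y3] - [[y1, y3], y2]
Identical normal forms: equal.

equal — both sides give [[y1, y2], y3] - [[y1, y3], y2]


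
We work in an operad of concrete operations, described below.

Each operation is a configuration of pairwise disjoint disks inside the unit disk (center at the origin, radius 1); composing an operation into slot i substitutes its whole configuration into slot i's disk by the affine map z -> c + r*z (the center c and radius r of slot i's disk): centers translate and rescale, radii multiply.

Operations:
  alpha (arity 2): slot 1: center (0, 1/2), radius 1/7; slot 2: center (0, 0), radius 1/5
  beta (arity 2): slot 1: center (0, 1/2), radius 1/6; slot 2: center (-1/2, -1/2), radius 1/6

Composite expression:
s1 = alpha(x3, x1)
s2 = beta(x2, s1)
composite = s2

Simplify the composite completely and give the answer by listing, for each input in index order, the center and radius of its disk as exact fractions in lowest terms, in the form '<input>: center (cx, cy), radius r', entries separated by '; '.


x1: center (-1/2, -1/2), radius 1/30; x2: center (0, 1/2), radius 1/6; x3: center (-1/2, -5/12), radius 1/42

Only the slot chain above each x matters under beta; compose those maps.
x2: after 1 affine step, its disk has center (0, 1/2), radius 1/6
x3: after 2 affine steps, its disk has center (-1/2, -5/12), radius 1/42
x1: after 2 affine steps, its disk has center (-1/2, -1/2), radius 1/30


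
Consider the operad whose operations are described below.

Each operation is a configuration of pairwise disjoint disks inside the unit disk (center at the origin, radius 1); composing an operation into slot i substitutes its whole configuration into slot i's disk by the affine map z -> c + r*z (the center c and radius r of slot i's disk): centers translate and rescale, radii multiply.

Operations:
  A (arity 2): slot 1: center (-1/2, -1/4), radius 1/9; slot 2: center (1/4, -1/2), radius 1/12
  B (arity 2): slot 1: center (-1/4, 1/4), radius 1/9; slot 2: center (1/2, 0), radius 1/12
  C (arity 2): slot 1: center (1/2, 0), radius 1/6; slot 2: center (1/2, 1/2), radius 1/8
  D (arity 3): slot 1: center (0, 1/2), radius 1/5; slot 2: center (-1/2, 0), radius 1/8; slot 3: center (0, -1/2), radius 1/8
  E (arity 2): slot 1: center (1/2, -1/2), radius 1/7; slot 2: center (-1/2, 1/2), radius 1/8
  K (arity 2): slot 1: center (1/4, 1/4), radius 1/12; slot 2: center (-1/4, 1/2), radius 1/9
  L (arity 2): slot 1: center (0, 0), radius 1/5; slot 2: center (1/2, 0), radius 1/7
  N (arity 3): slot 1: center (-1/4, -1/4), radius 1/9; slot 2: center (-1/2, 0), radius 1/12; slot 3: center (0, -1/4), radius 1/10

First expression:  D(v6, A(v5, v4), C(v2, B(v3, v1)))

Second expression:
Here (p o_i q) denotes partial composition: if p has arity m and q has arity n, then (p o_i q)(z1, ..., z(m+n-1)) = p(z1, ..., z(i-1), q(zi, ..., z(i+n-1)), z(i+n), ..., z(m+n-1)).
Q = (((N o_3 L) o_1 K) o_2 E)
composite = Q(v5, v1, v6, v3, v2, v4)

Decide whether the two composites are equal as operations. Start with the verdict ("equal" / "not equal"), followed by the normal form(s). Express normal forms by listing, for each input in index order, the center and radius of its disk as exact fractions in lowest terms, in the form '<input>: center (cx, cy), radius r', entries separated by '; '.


not equal: they reduce to v1: center (9/128, -7/16), radius 1/768; v2: center (1/16, -1/2), radius 1/48; v3: center (15/256, -111/256), radius 1/576; v4: center (-15/32, -1/16), radius 1/96; v5: center (-9/16, -1/32), radius 1/72; v6: center (0, 1/2), radius 1/5 and v1: center (-22/81, -65/324), radius 1/567; v2: center (0, -1/4), radius 1/50; v3: center (-1/2, 0), radius 1/12; v4: center (1/20, -1/4), radius 1/70; v5: center (-2/9, -2/9), radius 1/108; v6: center (-23/81, -61/324), radius 1/648


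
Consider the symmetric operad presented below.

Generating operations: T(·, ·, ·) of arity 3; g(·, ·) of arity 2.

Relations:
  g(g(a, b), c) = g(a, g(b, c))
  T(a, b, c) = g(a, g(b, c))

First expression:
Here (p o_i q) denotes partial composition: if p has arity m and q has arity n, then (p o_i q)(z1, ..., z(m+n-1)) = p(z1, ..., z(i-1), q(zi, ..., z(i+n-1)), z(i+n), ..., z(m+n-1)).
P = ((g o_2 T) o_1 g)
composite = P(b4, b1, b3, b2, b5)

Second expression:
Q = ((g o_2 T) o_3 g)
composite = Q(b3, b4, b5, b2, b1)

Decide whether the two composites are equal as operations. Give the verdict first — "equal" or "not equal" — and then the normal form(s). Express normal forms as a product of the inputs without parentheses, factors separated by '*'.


Normal form of the first expression: b4 * b1 * b3 * b2 * b5
Normal form of the second expression: b3 * b4 * b5 * b2 * b1
Different reductions; not equal.

not equal; the first gives b4 * b1 * b3 * b2 * b5 and the second b3 * b4 * b5 * b2 * b1


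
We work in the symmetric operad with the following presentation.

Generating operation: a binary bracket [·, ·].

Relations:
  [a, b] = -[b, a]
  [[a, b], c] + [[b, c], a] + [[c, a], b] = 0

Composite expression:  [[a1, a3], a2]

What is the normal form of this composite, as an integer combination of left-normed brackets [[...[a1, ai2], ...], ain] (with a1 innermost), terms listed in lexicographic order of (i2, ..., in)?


A multilinear Lie element is pinned by a1-initial words (a1 innermost).
Composite bracket: [[a1, a3], a2]
Under [a, b] = ab - ba we get 4 signed associative words (2^2 = 4).
Collect the words opening with a1:
  sign of a1a3a2 is +1, so it contributes +[[a1, a3], a2]

[[a1, a3], a2]


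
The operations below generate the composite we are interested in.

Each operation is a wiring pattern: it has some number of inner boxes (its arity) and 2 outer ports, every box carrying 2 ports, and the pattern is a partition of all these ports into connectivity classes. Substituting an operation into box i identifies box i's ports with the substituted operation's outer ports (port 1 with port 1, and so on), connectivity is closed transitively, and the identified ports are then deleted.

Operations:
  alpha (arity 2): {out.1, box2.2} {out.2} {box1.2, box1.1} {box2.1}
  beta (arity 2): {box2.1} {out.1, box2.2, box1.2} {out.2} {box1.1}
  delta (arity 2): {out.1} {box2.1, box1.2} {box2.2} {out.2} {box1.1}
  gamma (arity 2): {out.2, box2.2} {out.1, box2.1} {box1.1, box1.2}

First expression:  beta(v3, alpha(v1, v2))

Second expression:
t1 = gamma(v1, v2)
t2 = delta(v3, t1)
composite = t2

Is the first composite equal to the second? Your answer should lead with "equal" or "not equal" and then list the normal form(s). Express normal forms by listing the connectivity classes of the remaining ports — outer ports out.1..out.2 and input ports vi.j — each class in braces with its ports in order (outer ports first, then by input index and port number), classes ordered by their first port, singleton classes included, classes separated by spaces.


The first expression reduces to {out.1, v3.2} {out.2} {v1.1, v1.2} {v2.1} {v2.2} {v3.1}
The second expression reduces to {out.1} {out.2} {v1.1, v1.2} {v2.1, v3.2} {v2.2} {v3.1}
Different reductions; not equal.

not equal: they reduce to {out.1, v3.2} {out.2} {v1.1, v1.2} {v2.1} {v2.2} {v3.1} and {out.1} {out.2} {v1.1, v1.2} {v2.1, v3.2} {v2.2} {v3.1}


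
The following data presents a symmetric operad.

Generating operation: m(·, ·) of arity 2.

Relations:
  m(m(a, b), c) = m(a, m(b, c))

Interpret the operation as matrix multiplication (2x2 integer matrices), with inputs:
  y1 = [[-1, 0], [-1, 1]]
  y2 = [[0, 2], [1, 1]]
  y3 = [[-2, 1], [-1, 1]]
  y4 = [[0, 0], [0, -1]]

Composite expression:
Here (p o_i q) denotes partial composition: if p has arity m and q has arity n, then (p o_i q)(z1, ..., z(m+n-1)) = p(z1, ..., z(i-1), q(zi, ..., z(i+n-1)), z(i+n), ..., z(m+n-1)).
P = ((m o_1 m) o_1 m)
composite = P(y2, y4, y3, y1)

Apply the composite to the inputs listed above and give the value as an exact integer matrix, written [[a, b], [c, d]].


[[0, -2], [0, -1]]

m(y2, y4) = [[0, -2], [0, -1]]
m(m(y2, y4), y3) = [[2, -2], [1, -1]]
m(m(m(y2, y4), y3), y1) = [[0, -2], [0, -1]]


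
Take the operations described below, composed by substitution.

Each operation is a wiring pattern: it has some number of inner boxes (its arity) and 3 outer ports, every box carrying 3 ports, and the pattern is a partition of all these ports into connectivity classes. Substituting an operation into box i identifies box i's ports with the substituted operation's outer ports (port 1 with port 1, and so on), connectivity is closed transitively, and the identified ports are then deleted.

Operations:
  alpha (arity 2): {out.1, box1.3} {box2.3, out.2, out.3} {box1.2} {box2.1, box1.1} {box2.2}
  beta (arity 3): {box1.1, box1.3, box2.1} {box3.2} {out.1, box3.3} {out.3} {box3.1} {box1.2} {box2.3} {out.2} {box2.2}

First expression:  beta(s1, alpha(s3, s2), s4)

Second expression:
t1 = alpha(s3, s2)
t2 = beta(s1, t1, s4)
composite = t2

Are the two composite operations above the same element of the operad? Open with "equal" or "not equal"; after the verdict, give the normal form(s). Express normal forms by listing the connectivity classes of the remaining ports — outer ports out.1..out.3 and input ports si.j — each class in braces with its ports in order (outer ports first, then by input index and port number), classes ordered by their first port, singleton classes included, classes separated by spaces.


The first expression, normalized: {out.1, s4.3} {out.2} {out.3} {s1.1, s1.3, s3.3} {s1.2} {s2.1, s3.1} {s2.2} {s2.3} {s3.2} {s4.1} {s4.2}
The second expression, normalized: {out.1, s4.3} {out.2} {out.3} {s1.1, s1.3, s3.3} {s1.2} {s2.1, s3.1} {s2.2} {s2.3} {s3.2} {s4.1} {s4.2}
The normal forms match — equal.

equal; the common form is {out.1, s4.3} {out.2} {out.3} {s1.1, s1.3, s3.3} {s1.2} {s2.1, s3.1} {s2.2} {s2.3} {s3.2} {s4.1} {s4.2}


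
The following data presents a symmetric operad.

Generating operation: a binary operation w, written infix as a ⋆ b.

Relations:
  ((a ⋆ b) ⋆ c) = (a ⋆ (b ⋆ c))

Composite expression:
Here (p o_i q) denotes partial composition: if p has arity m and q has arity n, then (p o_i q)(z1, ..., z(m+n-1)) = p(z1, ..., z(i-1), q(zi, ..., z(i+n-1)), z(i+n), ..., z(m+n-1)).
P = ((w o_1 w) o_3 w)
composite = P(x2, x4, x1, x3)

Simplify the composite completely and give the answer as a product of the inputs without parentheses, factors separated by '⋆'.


x2 ⋆ x4 ⋆ x1 ⋆ x3


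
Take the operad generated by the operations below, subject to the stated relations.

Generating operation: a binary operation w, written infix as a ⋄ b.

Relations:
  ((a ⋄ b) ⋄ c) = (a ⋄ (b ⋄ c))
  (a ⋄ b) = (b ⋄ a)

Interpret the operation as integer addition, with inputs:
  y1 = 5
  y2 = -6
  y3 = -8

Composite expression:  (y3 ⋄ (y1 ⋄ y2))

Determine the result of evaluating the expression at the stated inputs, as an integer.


(y1 ⋄ y2) = -1
(y3 ⋄ (y1 ⋄ y2)) = -9

-9


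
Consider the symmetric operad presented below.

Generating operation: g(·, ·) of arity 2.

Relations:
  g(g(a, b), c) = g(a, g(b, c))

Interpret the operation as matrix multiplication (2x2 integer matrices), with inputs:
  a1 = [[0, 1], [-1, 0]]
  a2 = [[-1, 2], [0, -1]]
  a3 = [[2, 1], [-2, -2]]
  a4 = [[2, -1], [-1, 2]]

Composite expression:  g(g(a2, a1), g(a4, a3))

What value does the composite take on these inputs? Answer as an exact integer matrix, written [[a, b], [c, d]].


g(a2, a1) = [[-2, -1], [1, 0]]
g(a4, a3) = [[6, 4], [-6, -5]]
g(g(a2, a1), g(a4, a3)) = [[-6, -3], [6, 4]]

[[-6, -3], [6, 4]]


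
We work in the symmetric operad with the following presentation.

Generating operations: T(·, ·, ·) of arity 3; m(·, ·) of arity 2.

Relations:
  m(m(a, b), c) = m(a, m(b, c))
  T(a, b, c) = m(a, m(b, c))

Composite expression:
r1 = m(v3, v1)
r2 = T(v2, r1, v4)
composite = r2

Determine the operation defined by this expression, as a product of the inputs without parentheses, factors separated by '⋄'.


v2 ⋄ v3 ⋄ v1 ⋄ v4

Under associativity of T, the answer is the v's in reading order.
m(v3, v1) linearizes to v3 ⋄ v1
T(v2, m(v3, v1), v4) linearizes to v2 ⋄ v3 ⋄ v1 ⋄ v4


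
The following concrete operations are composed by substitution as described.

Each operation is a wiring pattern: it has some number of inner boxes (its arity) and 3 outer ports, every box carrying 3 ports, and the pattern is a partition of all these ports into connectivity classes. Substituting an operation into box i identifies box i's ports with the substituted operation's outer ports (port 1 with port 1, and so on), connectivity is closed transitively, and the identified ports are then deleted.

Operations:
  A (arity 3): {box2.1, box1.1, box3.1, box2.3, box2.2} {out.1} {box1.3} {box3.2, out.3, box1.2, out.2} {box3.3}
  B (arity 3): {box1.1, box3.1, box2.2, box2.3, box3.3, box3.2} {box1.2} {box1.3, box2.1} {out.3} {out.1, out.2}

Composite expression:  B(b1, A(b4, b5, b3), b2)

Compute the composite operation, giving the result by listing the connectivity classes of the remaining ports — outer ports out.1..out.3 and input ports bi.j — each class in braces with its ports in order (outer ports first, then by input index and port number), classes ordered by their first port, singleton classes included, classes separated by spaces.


Two ports join when wires chain via B-identified ports.
stage A: inputs (b4, b5, b3), connectivity {out.1} {out.2, out.3, b3.2, b4.2} {b3.1, b4.1, b5.1, b5.2, b5.3} {b3.3} {b4.3}, out.j its boundary
stage B: inputs (b1, b4, b5, b3, b2), connectivity {out.1, out.2} {out.3} {b1.1, b2.1, b2.2, b2.3, b3.2, b4.2} {b1.2} {b1.3} {b3.1, b4.1, b5.1, b5.2, b5.3} {b3.3} {b4.3}, out.j its boundary

{out.1, out.2} {out.3} {b1.1, b2.1, b2.2, b2.3, b3.2, b4.2} {b1.2} {b1.3} {b3.1, b4.1, b5.1, b5.2, b5.3} {b3.3} {b4.3}


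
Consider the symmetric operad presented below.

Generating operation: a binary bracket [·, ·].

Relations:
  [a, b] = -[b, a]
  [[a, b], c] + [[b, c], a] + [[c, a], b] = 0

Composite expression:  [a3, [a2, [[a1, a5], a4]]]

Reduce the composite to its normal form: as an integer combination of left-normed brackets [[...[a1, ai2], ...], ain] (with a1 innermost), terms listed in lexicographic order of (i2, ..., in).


[[[[a1, a5], a4], a2], a3]

Left-normed coefficients sit on the a1-initial expansion words.
Composite bracket: [a3, [a2, [[a1, a5], a4]]]
Applying ab - ba throughout gives 16 signed words (2^4 = 16).
Coefficients come from the a1-initial words:
  sign of a1a5a4a2a3 is +1, so it contributes +[[[[a1, a5], a4], a2], a3]


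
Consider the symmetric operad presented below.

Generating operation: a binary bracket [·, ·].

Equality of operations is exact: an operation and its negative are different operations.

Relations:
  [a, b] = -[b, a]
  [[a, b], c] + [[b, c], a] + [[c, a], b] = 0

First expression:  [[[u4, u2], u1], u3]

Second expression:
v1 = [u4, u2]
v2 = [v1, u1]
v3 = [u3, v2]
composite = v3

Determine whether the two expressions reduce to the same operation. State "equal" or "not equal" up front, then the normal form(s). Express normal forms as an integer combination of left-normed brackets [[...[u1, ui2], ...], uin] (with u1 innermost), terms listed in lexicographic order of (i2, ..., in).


not equal: they reduce to [[[u1, u2], u4], u3] - [[[u1, u4], u2], u3] and -[[[u1, u2], u4], u3] + [[[u1, u4], u2], u3]

The first expression, normalized: [[[u1, u2], u4], u3] - [[[u1, u4], u2], u3]
The second expression, normalized: -[[[u1, u2], u4], u3] + [[[u1, u4], u2], u3]
The forms do not match — not equal.


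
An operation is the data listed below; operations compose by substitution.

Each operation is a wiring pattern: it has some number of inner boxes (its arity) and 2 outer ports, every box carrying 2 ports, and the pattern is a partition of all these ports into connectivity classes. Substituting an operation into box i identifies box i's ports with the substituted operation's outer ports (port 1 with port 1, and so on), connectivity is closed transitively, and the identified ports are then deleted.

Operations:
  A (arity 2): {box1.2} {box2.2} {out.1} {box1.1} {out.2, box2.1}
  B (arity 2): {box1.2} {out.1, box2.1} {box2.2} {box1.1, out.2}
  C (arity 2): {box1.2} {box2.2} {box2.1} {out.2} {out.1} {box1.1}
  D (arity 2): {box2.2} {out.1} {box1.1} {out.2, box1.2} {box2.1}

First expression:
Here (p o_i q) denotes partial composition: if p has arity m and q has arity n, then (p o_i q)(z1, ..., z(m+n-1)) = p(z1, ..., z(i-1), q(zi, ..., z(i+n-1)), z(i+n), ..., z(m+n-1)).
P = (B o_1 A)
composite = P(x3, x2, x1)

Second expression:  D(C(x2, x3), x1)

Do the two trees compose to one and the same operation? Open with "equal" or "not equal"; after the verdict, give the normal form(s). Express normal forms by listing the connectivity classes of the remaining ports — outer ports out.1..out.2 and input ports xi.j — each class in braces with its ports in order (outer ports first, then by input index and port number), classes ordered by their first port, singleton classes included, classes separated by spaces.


not equal — first {out.1, x1.1} {out.2} {x1.2} {x2.1} {x2.2} {x3.1} {x3.2}, second {out.1} {out.2} {x1.1} {x1.2} {x2.1} {x2.2} {x3.1} {x3.2}


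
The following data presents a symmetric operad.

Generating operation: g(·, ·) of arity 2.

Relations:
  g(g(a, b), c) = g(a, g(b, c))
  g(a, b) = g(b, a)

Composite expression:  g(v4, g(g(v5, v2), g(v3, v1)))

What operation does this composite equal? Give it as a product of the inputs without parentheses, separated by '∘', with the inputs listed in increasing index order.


With g associative and commutative, the v-input set is all that matters.
g(v5, v2) collapses to v5 ∘ v2
g(v3, v1) collapses to v3 ∘ v1
g(g(v5, v2), g(v3, v1)) collapses to v5 ∘ v2 ∘ v3 ∘ v1
g(v4, g(g(v5, v2), g(v3, v1))) collapses to v4 ∘ v5 ∘ v2 ∘ v3 ∘ v1
the factors in increasing index order: v1 ∘ v2 ∘ v3 ∘ v4 ∘ v5

v1 ∘ v2 ∘ v3 ∘ v4 ∘ v5


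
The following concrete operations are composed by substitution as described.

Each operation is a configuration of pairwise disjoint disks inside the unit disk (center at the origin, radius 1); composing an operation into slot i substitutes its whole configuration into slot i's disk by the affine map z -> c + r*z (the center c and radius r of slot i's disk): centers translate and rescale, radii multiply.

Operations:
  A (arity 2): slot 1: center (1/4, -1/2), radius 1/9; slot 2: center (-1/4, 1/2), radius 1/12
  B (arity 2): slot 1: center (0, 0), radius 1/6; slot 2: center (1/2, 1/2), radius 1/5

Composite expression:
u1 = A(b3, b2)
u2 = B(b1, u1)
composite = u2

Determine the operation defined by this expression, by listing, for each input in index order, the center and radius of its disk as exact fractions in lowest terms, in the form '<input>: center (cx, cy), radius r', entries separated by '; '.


Follow each b-input down from B: c' goes to c + r*c', radius to r*r'.
tracing b1 down its 1-map path: center (0, 0), radius 1/6
tracing b3 down its 2-map path: center (11/20, 2/5), radius 1/45
tracing b2 down its 2-map path: center (9/20, 3/5), radius 1/60

b1: center (0, 0), radius 1/6; b2: center (9/20, 3/5), radius 1/60; b3: center (11/20, 2/5), radius 1/45


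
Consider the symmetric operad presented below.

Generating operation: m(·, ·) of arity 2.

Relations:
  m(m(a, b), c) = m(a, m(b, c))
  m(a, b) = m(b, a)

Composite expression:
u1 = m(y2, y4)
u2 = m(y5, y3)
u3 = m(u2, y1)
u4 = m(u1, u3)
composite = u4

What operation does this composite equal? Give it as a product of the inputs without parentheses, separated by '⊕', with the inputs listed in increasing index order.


Both nesting and order wash out for m; what remains is which y's occur.
m(y2, y4) flattens to y2 ⊕ y4
m(y5, y3) flattens to y5 ⊕ y3
m(m(y5, y3), y1) flattens to y5 ⊕ y3 ⊕ y1
m(m(y2, y4), m(m(y5, y3), y1)) flattens to y2 ⊕ y4 ⊕ y5 ⊕ y3 ⊕ y1
reordering the factors by index: y1 ⊕ y2 ⊕ y3 ⊕ y4 ⊕ y5

y1 ⊕ y2 ⊕ y3 ⊕ y4 ⊕ y5


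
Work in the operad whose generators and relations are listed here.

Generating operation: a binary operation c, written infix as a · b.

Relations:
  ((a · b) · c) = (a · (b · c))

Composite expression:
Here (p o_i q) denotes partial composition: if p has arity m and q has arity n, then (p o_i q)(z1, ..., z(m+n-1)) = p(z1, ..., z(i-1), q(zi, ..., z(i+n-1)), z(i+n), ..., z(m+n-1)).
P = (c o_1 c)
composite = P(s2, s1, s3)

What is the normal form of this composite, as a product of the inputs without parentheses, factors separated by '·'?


s2 · s1 · s3

Associativity of c dissolves the nesting; only the s-input order survives.
(s2 · s1) linearizes to s2 · s1
((s2 · s1) · s3) linearizes to s2 · s1 · s3


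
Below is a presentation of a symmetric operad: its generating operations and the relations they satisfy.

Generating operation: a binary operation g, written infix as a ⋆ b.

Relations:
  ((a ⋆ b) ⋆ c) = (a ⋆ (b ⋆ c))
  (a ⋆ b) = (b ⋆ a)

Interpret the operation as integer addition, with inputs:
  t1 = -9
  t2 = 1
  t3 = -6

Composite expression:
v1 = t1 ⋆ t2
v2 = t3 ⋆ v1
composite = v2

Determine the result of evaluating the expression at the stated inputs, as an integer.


-14

(t1 ⋆ t2) = -8
(t3 ⋆ (t1 ⋆ t2)) = -14


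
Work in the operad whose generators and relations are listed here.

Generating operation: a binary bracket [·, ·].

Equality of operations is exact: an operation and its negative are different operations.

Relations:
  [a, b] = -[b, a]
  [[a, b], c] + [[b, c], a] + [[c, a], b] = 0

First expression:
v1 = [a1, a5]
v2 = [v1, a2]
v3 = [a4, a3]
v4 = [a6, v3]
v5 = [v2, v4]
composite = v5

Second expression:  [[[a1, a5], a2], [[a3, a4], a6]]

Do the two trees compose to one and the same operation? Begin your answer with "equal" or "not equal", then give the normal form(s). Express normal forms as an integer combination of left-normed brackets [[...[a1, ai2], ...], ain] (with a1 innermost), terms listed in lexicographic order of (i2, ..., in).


equal: each reduces to [[[[[a1, a5], a2], a3], a4], a6] - [[[[[a1, a5], a2], a4], a3], a6] - [[[[[a1, a5], a2], a6], a3], a4] + [[[[[a1, a5], a2], a6], a4], a3]

In normal form, the first expression is [[[[[a1, a5], a2], a3], a4], a6] - [[[[[a1, a5], a2], a4], a3], a6] - [[[[[a1, a5], a2], a6], a3], a4] + [[[[[a1, a5], a2], a6], a4], a3]
In normal form, the second expression is [[[[[a1, a5], a2], a3], a4], a6] - [[[[[a1, a5], a2], a4], a3], a6] - [[[[[a1, a5], a2], a6], a3], a4] + [[[[[a1, a5], a2], a6], a4], a3]
Both agree, so they are equal.


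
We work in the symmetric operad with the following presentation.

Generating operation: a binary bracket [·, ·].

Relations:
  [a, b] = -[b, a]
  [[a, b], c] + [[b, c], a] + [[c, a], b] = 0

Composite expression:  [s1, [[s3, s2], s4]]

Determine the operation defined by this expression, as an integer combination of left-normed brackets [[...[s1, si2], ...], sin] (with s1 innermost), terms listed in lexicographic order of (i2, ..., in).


Left-normed coefficients sit on the s1-initial expansion words.
Composite bracket: [s1, [[s3, s2], s4]]
Expanding via [a, b] = ab - ba: 8 signed words (2^3 = 8).
Collect the words opening with s1:
  s1s2s3s4 appears with sign -1, giving the term -[[[s1, s2], s3], s4]
  s1s3s2s4 appears with sign +1, giving the term +[[[s1, s3], s2], s4]
  s1s4s2s3 appears with sign +1, giving the term +[[[s1, s4], s2], s3]
  s1s4s3s2 appears with sign -1, giving the term -[[[s1, s4], s3], s2]

-[[[s1, s2], s3], s4] + [[[s1, s3], s2], s4] + [[[s1, s4], s2], s3] - [[[s1, s4], s3], s2]


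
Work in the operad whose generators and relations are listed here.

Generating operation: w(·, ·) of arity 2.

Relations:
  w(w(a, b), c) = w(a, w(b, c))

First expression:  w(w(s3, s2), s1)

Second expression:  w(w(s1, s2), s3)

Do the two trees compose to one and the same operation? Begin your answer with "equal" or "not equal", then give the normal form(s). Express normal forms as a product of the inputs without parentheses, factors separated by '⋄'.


not equal; the first gives s3 ⋄ s2 ⋄ s1 and the second s1 ⋄ s2 ⋄ s3

Normal form of the first expression: s3 ⋄ s2 ⋄ s1
Normal form of the second expression: s1 ⋄ s2 ⋄ s3
They disagree, so not equal.


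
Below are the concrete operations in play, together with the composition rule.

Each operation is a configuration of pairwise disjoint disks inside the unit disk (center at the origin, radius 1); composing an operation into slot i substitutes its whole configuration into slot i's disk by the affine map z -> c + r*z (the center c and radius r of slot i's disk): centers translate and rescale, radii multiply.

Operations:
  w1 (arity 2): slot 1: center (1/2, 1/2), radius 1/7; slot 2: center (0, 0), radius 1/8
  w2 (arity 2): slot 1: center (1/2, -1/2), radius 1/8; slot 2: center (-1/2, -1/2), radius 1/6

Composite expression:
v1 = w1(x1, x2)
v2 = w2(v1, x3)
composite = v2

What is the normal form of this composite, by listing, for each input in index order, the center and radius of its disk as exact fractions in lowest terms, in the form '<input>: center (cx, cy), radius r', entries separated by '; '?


Each x-disk chains the slot maps above it in w2; radii multiply.
for x1, the 2-step affine chain lands on center (9/16, -7/16), radius 1/56
for x2, the 2-step affine chain lands on center (1/2, -1/2), radius 1/64
for x3, the 1-step affine chain lands on center (-1/2, -1/2), radius 1/6

x1: center (9/16, -7/16), radius 1/56; x2: center (1/2, -1/2), radius 1/64; x3: center (-1/2, -1/2), radius 1/6


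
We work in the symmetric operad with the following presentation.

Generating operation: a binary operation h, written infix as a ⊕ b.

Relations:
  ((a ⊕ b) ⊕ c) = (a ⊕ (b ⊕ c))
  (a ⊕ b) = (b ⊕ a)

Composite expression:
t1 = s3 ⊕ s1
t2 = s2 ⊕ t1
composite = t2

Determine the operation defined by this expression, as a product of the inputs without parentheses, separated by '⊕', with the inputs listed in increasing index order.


Key point: h commutes, so take the s-inputs in any fixed order.
(s3 ⊕ s1) flattens to s3 ⊕ s1
(s2 ⊕ (s3 ⊕ s1)) flattens to s2 ⊕ s3 ⊕ s1
putting the inputs in ascending order: s1 ⊕ s2 ⊕ s3

s1 ⊕ s2 ⊕ s3


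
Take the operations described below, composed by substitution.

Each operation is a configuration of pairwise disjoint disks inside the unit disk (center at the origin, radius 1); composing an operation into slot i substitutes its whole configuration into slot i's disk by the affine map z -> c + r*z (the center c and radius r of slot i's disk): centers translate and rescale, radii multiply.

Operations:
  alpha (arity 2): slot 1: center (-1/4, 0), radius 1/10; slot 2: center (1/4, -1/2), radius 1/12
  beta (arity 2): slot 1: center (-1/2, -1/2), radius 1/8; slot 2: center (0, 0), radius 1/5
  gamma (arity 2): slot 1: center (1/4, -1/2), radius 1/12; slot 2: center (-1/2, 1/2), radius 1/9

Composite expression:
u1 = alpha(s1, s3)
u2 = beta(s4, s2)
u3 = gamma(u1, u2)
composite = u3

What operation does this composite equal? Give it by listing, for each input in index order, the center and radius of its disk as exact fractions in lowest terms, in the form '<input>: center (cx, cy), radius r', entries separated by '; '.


s1: center (11/48, -1/2), radius 1/120; s2: center (-1/2, 1/2), radius 1/45; s3: center (13/48, -13/24), radius 1/144; s4: center (-5/9, 4/9), radius 1/72

Only the slot chain above each s matters under gamma; compose those maps.
s1 passes through 2 substitutions, ending at center (11/48, -1/2), radius 1/120
s3 passes through 2 substitutions, ending at center (13/48, -13/24), radius 1/144
s4 passes through 2 substitutions, ending at center (-5/9, 4/9), radius 1/72
s2 passes through 2 substitutions, ending at center (-1/2, 1/2), radius 1/45


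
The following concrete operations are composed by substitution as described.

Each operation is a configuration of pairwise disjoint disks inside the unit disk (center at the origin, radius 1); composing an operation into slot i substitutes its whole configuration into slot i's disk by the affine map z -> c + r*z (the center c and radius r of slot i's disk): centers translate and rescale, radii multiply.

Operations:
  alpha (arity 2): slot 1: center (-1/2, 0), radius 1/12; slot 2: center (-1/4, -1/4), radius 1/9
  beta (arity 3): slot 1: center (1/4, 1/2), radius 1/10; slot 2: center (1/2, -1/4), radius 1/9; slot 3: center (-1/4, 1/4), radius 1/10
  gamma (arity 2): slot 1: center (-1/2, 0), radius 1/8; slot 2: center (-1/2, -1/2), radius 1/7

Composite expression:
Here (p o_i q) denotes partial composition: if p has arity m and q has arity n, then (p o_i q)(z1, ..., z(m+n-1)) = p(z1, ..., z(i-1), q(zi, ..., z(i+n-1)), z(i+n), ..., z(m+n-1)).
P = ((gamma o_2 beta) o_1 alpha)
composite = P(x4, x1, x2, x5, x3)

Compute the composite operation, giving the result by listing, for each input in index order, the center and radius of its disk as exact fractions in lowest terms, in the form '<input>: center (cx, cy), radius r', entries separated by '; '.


x1: center (-17/32, -1/32), radius 1/72; x2: center (-13/28, -3/7), radius 1/70; x3: center (-15/28, -13/28), radius 1/70; x4: center (-9/16, 0), radius 1/96; x5: center (-3/7, -15/28), radius 1/63

Affine substitution under gamma: radii multiply and x-centers shift.
tracing x4 down its 2-map path: center (-9/16, 0), radius 1/96
tracing x1 down its 2-map path: center (-17/32, -1/32), radius 1/72
tracing x2 down its 2-map path: center (-13/28, -3/7), radius 1/70
tracing x5 down its 2-map path: center (-3/7, -15/28), radius 1/63
tracing x3 down its 2-map path: center (-15/28, -13/28), radius 1/70


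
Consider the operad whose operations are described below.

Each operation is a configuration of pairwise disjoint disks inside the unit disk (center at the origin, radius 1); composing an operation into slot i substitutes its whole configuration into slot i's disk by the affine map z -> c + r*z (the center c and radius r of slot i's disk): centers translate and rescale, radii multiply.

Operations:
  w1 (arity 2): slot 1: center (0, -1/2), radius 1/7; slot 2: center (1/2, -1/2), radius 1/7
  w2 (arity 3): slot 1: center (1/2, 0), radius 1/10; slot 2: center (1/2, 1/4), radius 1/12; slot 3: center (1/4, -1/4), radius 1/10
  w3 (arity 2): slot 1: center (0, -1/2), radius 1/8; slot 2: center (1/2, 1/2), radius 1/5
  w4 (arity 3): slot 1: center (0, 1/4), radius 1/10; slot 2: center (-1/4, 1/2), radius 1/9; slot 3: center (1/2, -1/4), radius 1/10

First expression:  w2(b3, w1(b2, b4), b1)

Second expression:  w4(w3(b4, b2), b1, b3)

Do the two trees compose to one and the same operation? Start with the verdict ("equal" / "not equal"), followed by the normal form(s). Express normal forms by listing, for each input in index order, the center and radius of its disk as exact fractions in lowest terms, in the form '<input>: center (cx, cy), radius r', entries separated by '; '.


not equal; the first gives b1: center (1/4, -1/4), radius 1/10; b2: center (1/2, 5/24), radius 1/84; b3: center (1/2, 0), radius 1/10; b4: center (13/24, 5/24), radius 1/84 and the second b1: center (-1/4, 1/2), radius 1/9; b2: center (1/20, 3/10), radius 1/50; b3: center (1/2, -1/4), radius 1/10; b4: center (0, 1/5), radius 1/80

The first composite normalizes to b1: center (1/4, -1/4), radius 1/10; b2: center (1/2, 5/24), radius 1/84; b3: center (1/2, 0), radius 1/10; b4: center (13/24, 5/24), radius 1/84
The second composite normalizes to b1: center (-1/4, 1/2), radius 1/9; b2: center (1/20, 3/10), radius 1/50; b3: center (1/2, -1/4), radius 1/10; b4: center (0, 1/5), radius 1/80
Distinct normal forms: not equal.


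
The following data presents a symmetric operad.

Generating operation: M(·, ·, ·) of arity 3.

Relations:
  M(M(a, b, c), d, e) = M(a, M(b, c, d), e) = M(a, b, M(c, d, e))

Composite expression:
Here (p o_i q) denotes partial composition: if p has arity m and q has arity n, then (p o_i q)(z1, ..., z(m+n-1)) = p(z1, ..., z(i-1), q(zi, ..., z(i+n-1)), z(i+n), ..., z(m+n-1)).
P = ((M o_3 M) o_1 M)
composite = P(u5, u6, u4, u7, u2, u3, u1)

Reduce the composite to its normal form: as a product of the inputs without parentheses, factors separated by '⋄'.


u5 ⋄ u6 ⋄ u4 ⋄ u7 ⋄ u2 ⋄ u3 ⋄ u1

Associativity of M dissolves the nesting; only the u-input order survives.
M(u5, u6, u4) collapses to u5 ⋄ u6 ⋄ u4
M(u2, u3, u1) collapses to u2 ⋄ u3 ⋄ u1
M(M(u5, u6, u4), u7, M(u2, u3, u1)) collapses to u5 ⋄ u6 ⋄ u4 ⋄ u7 ⋄ u2 ⋄ u3 ⋄ u1
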